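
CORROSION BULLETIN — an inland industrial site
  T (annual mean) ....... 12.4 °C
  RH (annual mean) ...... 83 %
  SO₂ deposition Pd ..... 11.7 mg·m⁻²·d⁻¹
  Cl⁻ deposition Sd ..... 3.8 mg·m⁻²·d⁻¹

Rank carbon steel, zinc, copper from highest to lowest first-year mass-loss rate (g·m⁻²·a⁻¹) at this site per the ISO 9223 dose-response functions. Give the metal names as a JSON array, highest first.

["carbon steel", "copper", "zinc"]

carbon steel: T>10 °C ⇒ hinge -0.054·(12.4−10) = -0.1296
  SO₂ term: 1.77·11.7^0.52·exp(0.02·83-0.1296) = 29.38
  Cl⁻ term: 0.102·3.8^0.62·exp(0.033·83+0.04·12.4) = 5.929
  r_corr = 29.38 + 5.929 = 35.31 μm/a
  mass loss = 35.31 μm/a × 7.85 g/cm³ = 277.2 g·m⁻²·a⁻¹
zinc: temperature factor f = -0.071·(2.4) = -0.1704
  Pd branch = 0.0129·Pd^0.44·e^(0.046·RH+f) = 1.461 μm/a
  Sd branch = 0.0175·Sd^0.57·e^(0.008·RH+0.085·T) = 0.2088 μm/a
  r_corr = 1.461 + 0.2088 = 1.67 μm/a
  mass loss = 1.67 μm/a × 7.14 g/cm³ = 11.92 g·m⁻²·a⁻¹
copper: T>10 °C ⇒ hinge -0.080·(12.4−10) = -0.1920
  SO₂ term: 0.0053·11.7^0.26·exp(0.059·83-0.1920) = 1.11
  Sd branch = 0.01025·Sd^0.27·e^(0.036·RH+0.049·T) = 0.5356 μm/a
  r_corr = 1.11 + 0.5356 = 1.646 μm/a
  mass loss = 1.646 μm/a × 8.96 g/cm³ = 14.75 g·m⁻²·a⁻¹
Ordering by g·m⁻²·a⁻¹: carbon steel (277) > copper (14.7) > zinc (11.9)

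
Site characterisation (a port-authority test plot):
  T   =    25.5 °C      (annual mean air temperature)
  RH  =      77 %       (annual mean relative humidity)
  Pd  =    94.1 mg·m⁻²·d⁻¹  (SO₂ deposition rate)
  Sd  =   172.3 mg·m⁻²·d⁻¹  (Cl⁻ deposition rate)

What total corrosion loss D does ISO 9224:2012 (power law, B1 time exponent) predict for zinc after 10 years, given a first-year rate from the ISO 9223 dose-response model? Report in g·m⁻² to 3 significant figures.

zinc: temperature factor f = -0.071·(15.5) = -1.1005
  SO₂ term: 0.0129·94.1^0.44·exp(0.046·77-1.1005) = 1.095
  Sd branch = 0.0175·Sd^0.57·e^(0.008·RH+0.085·T) = 5.328 μm/a
  r_corr = 1.095 + 5.328 = 6.423 μm/a
ISO 9224: D(t) = r_corr · t^b with b = 0.813 (zinc, B1)
  D(10) = 6.423 × 10^0.813 = 6.423 × 6.501 = 41.76 μm
  Mass loss = 41.76 μm × 7.14 g/cm³ = 298.1 g·m⁻²

D(10) = 298 g·m⁻²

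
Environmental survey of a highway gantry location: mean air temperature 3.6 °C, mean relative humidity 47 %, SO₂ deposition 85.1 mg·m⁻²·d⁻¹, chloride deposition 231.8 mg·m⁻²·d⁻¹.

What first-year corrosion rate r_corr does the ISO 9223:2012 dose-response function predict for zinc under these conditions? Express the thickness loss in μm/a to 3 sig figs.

r_corr = 1.39 μm/a

zinc: f(T) = +0.038·(T−10) [T≤10 °C] = -0.2432
  sulphur-dioxide contribution → 0.621 μm/a
  chloride contribution → 0.7715 μm/a
  total first-year rate 1.392 μm/a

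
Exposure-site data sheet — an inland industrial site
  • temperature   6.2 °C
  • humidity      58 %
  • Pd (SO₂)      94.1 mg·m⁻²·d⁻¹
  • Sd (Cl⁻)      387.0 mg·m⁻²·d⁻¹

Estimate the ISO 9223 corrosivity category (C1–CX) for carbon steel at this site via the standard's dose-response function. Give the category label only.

C4

carbon steel: temperature factor f = +0.150·(-3.8) = -0.5700
  Pd branch = 1.77·Pd^0.52·e^(0.02·RH+f) = 33.92 μm/a
  Sd branch = 0.102·Sd^0.62·e^(0.033·RH+0.04·T) = 35.64 μm/a
  r_corr = 33.92 + 35.64 = 69.56 μm/a
69.6 μm/a falls in (50, 80] for carbon steel → category C4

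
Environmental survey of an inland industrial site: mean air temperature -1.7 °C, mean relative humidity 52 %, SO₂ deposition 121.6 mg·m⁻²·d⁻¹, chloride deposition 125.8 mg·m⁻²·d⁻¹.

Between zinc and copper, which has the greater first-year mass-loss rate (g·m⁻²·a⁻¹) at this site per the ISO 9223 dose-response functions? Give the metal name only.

zinc: temperature factor f = +0.038·(-11.7) = -0.4446
  Pd branch = 0.0129·Pd^0.44·e^(0.046·RH+f) = 0.7477 μm/a
  Cl⁻ term: 0.0175·125.8^0.57·exp(0.008·52+0.085·-1.7) = 0.3612
  r_corr = 0.7477 + 0.3612 = 1.109 μm/a
  mass loss = 1.109 μm/a × 7.14 g/cm³ = 7.917 g·m⁻²·a⁻¹
copper: f(T) = +0.126·(T−10) [T≤10 °C] = -1.4742
  SO₂ term: 0.0053·121.6^0.26·exp(0.059·52-1.4742) = 0.09089
  Sd branch = 0.01025·Sd^0.27·e^(0.036·RH+0.049·T) = 0.2262 μm/a
  sum: 0.09089 + 0.2262 → r_corr = 0.3171 μm/a
  mass loss = 0.3171 μm/a × 8.96 g/cm³ = 2.841 g·m⁻²·a⁻¹
Ordering by g·m⁻²·a⁻¹: zinc (7.92) > copper (2.84)

zinc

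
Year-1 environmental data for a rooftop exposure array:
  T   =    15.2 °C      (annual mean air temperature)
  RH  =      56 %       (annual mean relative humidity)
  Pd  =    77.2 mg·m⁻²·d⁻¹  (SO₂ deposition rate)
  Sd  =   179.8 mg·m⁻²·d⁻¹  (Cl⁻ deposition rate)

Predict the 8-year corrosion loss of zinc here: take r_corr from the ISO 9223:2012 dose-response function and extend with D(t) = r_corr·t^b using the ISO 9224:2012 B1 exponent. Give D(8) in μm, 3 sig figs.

D(8) = 14.7 μm

zinc: T>10 °C ⇒ hinge -0.071·(15.2−10) = -0.3692
  SO₂ term: 0.0129·77.2^0.44·exp(0.046·56-0.3692) = 0.7935
  Cl⁻ term: 0.0175·179.8^0.57·exp(0.008·56+0.085·15.2) = 1.923
  sum: 0.7935 + 1.923 → r_corr = 2.716 μm/a
Power-law: D(8) = r_corr · 8^0.813
  D(8) = 2.716 × 8^0.813 = 2.716 × 5.423 = 14.73 μm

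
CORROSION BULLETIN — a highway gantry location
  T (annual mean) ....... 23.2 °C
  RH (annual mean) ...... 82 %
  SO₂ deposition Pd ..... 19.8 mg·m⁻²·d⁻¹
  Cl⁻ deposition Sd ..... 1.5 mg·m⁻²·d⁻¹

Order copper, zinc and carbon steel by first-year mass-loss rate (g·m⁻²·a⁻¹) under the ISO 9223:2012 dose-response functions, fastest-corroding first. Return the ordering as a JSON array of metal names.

["carbon steel", "copper", "zinc"]

copper: T>10 °C ⇒ hinge -0.080·(23.2−10) = -1.0560
  SO₂ term: 0.0053·19.8^0.26·exp(0.059·82-1.0560) = 0.5057
  Sd branch = 0.01025·Sd^0.27·e^(0.036·RH+0.049·T) = 0.6824 μm/a
  r_corr = 0.5057 + 0.6824 = 1.188 μm/a
  mass loss = 1.188 μm/a × 8.96 g/cm³ = 10.65 g·m⁻²·a⁻¹
zinc: f(T) = -0.071·(T−10) [T>10 °C] = -0.9372
  SO₂ term: 0.0129·19.8^0.44·exp(0.046·82-0.9372) = 0.8171
  Cl⁻ term: 0.0175·1.5^0.57·exp(0.008·82+0.085·23.2) = 0.3053
  sum: 0.8171 + 0.3053 → r_corr = 1.122 μm/a
  mass loss = 1.122 μm/a × 7.14 g/cm³ = 8.014 g·m⁻²·a⁻¹
carbon steel: temperature factor f = -0.054·(13.2) = -0.7128
  Pd branch = 1.77·Pd^0.52·e^(0.02·RH+f) = 21.13 μm/a
  Cl⁻ term: 0.102·1.5^0.62·exp(0.033·82+0.04·23.2) = 4.966
  r_corr = 21.13 + 4.966 = 26.1 μm/a
  mass loss = 26.1 μm/a × 7.85 g/cm³ = 204.9 g·m⁻²·a⁻¹
Ordering by g·m⁻²·a⁻¹: carbon steel (205) > copper (10.6) > zinc (8.01)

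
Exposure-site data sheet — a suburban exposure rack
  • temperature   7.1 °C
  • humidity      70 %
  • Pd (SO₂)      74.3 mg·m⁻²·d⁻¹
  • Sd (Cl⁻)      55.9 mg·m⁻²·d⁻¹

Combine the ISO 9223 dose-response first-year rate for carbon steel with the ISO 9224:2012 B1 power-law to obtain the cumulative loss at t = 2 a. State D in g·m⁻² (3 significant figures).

D(2) = 679 g·m⁻²

carbon steel: T≤10 °C ⇒ hinge +0.150·(7.1−10) = -0.4350
  SO₂ term: 1.77·74.3^0.52·exp(0.02·70-0.4350) = 43.65
  Sd branch = 0.102·Sd^0.62·e^(0.033·RH+0.04·T) = 16.54 μm/a
  r_corr = 43.65 + 16.54 = 60.19 μm/a
ISO 9224: D(t) = r_corr · t^b with b = 0.523 (carbon steel, B1)
  D(2) = 60.19 × 2^0.523 = 60.19 × 1.437 = 86.49 μm
  Mass loss = 86.49 μm × 7.85 g/cm³ = 678.9 g·m⁻²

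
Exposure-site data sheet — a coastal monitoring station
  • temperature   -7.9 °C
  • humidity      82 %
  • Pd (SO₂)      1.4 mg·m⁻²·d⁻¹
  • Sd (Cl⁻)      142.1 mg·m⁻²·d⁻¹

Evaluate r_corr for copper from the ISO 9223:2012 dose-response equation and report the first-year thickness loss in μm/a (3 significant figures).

copper: f(T) = +0.126·(T−10) [T≤10 °C] = -2.2554
  sulphur-dioxide contribution → 0.07654 μm/a
  chloride contribution → 0.508 μm/a
  ⇒ r_corr(copper) = 0.5845 μm/a

r_corr = 0.585 μm/a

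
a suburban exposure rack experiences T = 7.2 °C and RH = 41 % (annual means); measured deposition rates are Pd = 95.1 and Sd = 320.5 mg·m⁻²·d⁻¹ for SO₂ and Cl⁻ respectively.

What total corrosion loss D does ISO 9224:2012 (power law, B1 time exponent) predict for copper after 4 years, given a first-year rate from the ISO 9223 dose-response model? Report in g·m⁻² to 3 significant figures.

D(4) = 9.93 g·m⁻²

copper: f(T) = +0.126·(T−10) [T≤10 °C] = -0.3528
  SO₂ term: 0.0053·95.1^0.26·exp(0.059·41-0.3528) = 0.1368
  Sd branch = 0.01025·Sd^0.27·e^(0.036·RH+0.049·T) = 0.3031 μm/a
  sum: 0.1368 + 0.3031 → r_corr = 0.4398 μm/a
Power-law: D(4) = r_corr · 4^0.667
  D(4) = 0.4398 × 4^0.667 = 0.4398 × 2.521 = 1.109 μm
  Mass loss = 1.109 μm × 8.96 g/cm³ = 9.935 g·m⁻²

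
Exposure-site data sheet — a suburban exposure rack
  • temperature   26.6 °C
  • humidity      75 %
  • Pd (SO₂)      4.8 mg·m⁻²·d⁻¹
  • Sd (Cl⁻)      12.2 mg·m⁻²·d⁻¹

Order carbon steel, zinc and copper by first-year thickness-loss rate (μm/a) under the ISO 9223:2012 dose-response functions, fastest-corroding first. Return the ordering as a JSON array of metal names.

carbon steel: f(T) = -0.054·(T−10) [T>10 °C] = -0.8964
  Pd branch = 1.77·Pd^0.52·e^(0.02·RH+f) = 7.317 μm/a
  Cl⁻ term: 0.102·12.2^0.62·exp(0.033·75+0.04·26.6) = 16.56
  r_corr = 7.317 + 16.56 = 23.88 μm/a
zinc: f(T) = -0.071·(T−10) [T>10 °C] = -1.1786
  Pd branch = 0.0129·Pd^0.44·e^(0.046·RH+f) = 0.2493 μm/a
  Sd branch = 0.0175·Sd^0.57·e^(0.008·RH+0.085·T) = 1.273 μm/a
  r_corr = 0.2493 + 1.273 = 1.522 μm/a
copper: f(T) = -0.080·(T−10) [T>10 °C] = -1.3280
  SO₂ term: 0.0053·4.8^0.26·exp(0.059·75-1.3280) = 0.1764
  Cl⁻ term: 0.01025·12.2^0.27·exp(0.036·75+0.049·26.6) = 1.103
  sum: 0.1764 + 1.103 → r_corr = 1.28 μm/a
Ordering by μm/a: carbon steel (23.9) > zinc (1.52) > copper (1.28)

["carbon steel", "zinc", "copper"]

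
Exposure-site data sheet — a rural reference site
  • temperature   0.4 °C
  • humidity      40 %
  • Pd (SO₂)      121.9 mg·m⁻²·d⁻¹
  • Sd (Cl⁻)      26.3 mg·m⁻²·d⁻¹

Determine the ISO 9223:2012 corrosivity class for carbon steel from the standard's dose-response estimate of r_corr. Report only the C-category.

C2

carbon steel: T≤10 °C ⇒ hinge +0.150·(0.4−10) = -1.4400
  SO₂ term: 1.77·121.9^0.52·exp(0.02·40-1.4400) = 11.34
  Sd branch = 0.102·Sd^0.62·e^(0.033·RH+0.04·T) = 2.946 μm/a
  r_corr = 11.34 + 2.946 = 14.29 μm/a
ISO 9223 Table 2 (carbon steel): 1.3 < 14.3 ≤ 25 μm/a ⇒ C2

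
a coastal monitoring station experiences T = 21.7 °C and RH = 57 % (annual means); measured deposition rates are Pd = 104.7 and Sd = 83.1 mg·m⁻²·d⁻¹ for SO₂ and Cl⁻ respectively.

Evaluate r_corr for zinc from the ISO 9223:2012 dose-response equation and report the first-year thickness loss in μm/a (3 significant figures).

r_corr = 2.77 μm/a

zinc: temperature factor f = -0.071·(11.7) = -0.8307
  SO₂ term: 0.0129·104.7^0.44·exp(0.046·57-0.8307) = 0.5988
  Sd branch = 0.0175·Sd^0.57·e^(0.008·RH+0.085·T) = 2.169 μm/a
  sum: 0.5988 + 2.169 → r_corr = 2.768 μm/a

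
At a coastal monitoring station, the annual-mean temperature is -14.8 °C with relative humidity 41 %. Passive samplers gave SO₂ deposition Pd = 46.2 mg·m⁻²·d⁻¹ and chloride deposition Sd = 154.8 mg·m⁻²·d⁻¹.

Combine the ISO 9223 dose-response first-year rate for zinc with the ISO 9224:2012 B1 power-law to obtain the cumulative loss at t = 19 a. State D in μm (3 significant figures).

D(19) = 3.30 μm

zinc: temperature factor f = +0.038·(-24.8) = -0.9424
  Pd branch = 0.0129·Pd^0.44·e^(0.046·RH+f) = 0.179 μm/a
  Cl⁻ term: 0.0175·154.8^0.57·exp(0.008·41+0.085·-14.8) = 0.1223
  r_corr = 0.179 + 0.1223 = 0.3013 μm/a
Power-law: D(19) = r_corr · 19^0.813
  D(19) = 0.3013 × 19^0.813 = 0.3013 × 10.96 = 3.3 μm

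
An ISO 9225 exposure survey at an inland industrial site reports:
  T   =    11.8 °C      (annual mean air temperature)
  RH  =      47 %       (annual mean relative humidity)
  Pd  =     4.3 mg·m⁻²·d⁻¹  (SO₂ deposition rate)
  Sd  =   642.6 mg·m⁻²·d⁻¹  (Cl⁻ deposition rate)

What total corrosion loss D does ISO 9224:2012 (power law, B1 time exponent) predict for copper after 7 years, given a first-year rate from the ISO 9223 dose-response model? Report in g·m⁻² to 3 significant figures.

D(7) = 22.2 g·m⁻²

copper: T>10 °C ⇒ hinge -0.080·(11.8−10) = -0.1440
  SO₂ term: 0.0053·4.3^0.26·exp(0.059·47-0.1440) = 0.1073
  Sd branch = 0.01025·Sd^0.27·e^(0.036·RH+0.049·T) = 0.5686 μm/a
  r_corr = 0.1073 + 0.5686 = 0.6759 μm/a
Power-law: D(7) = r_corr · 7^0.667
  D(7) = 0.6759 × 7^0.667 = 0.6759 × 3.662 = 2.475 μm
  Mass loss = 2.475 μm × 8.96 g/cm³ = 22.18 g·m⁻²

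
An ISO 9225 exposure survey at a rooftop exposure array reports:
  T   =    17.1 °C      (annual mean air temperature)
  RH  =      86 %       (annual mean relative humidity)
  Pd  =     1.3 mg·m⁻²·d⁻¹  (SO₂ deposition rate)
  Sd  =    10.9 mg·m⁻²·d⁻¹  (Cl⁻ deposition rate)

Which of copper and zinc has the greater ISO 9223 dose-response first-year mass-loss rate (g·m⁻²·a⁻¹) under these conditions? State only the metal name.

copper: T>10 °C ⇒ hinge -0.080·(17.1−10) = -0.5680
  sulphur-dioxide contribution → 0.5138 μm/a
  chloride contribution → 0.9984 μm/a
  ⇒ r_corr(copper) = 1.512 μm/a
  mass loss = 1.512 μm/a × 8.96 g/cm³ = 13.55 g·m⁻²·a⁻¹
zinc: temperature factor f = -0.071·(7.1) = -0.5041
  sulphur-dioxide contribution → 0.4569 μm/a
  chloride contribution → 0.5813 μm/a
  ⇒ r_corr(zinc) = 1.038 μm/a
  mass loss = 1.038 μm/a × 7.14 g/cm³ = 7.413 g·m⁻²·a⁻¹
Ordering by g·m⁻²·a⁻¹: copper (13.5) > zinc (7.41)

copper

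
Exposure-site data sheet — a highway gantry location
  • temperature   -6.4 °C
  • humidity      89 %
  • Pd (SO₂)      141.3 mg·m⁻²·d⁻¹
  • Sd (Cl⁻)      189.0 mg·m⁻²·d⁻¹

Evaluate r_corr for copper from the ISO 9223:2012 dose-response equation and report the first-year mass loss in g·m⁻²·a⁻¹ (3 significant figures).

r_corr = 11.0 g·m⁻²·a⁻¹

copper: T≤10 °C ⇒ hinge +0.126·(-6.4−10) = -2.0664
  Pd branch = 0.0053·Pd^0.26·e^(0.059·RH+f) = 0.4638 μm/a
  Cl⁻ term: 0.01025·189.0^0.27·exp(0.036·89+0.049·-6.4) = 0.7597
  r_corr = 0.4638 + 0.7597 = 1.224 μm/a
Convert to mass loss: 1.224 μm/a × 8.96 g/cm³ = 10.96 g·m⁻²·a⁻¹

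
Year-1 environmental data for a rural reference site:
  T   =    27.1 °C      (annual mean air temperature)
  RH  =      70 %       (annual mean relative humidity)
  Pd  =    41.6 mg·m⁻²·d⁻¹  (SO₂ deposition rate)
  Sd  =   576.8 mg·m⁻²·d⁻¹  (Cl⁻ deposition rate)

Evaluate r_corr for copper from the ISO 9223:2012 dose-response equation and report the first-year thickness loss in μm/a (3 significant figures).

copper: f(T) = -0.080·(T−10) [T>10 °C] = -1.3680
  Pd branch = 0.0053·Pd^0.26·e^(0.059·RH+f) = 0.2212 μm/a
  Cl⁻ term: 0.01025·576.8^0.27·exp(0.036·70+0.049·27.1) = 2.675
  r_corr = 0.2212 + 2.675 = 2.896 μm/a

r_corr = 2.90 μm/a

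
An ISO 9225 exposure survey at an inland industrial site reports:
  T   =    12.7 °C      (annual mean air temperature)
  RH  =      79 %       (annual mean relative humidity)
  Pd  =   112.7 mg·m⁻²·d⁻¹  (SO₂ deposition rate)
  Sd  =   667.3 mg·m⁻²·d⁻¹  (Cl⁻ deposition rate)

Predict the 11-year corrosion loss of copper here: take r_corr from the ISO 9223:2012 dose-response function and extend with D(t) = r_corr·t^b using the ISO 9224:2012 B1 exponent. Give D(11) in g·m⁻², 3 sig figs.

D(11) = 153 g·m⁻²

copper: T>10 °C ⇒ hinge -0.080·(12.7−10) = -0.2160
  sulphur-dioxide contribution → 1.542 μm/a
  chloride contribution → 1.9 μm/a
  ⇒ r_corr(copper) = 3.442 μm/a
ISO 9224: D(t) = r_corr · t^b with b = 0.667 (copper, B1)
  D(11) = 3.442 × 11^0.667 = 3.442 × 4.95 = 17.04 μm
  Mass loss = 17.04 μm × 8.96 g/cm³ = 152.7 g·m⁻²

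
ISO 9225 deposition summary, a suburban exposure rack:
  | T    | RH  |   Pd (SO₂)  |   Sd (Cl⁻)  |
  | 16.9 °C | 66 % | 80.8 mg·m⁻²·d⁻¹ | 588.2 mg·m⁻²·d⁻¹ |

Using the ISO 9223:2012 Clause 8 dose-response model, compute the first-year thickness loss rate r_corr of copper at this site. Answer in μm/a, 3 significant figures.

copper: temperature factor f = -0.080·(6.9) = -0.5520
  Pd branch = 0.0053·Pd^0.26·e^(0.059·RH+f) = 0.4695 μm/a
  Sd branch = 0.01025·Sd^0.27·e^(0.036·RH+0.049·T) = 1.413 μm/a
  r_corr = 0.4695 + 1.413 = 1.882 μm/a

r_corr = 1.88 μm/a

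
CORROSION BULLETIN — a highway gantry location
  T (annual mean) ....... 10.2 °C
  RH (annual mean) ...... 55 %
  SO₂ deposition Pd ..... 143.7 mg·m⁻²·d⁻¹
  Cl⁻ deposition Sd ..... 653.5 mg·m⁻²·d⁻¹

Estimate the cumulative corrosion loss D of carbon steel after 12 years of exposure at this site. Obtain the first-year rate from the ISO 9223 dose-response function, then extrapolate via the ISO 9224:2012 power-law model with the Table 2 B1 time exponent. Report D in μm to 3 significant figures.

D(12) = 448 μm

carbon steel: f(T) = -0.054·(T−10) [T>10 °C] = -0.0108
  SO₂ term: 1.77·143.7^0.52·exp(0.02·55-0.0108) = 69.64
  Sd branch = 0.102·Sd^0.62·e^(0.033·RH+0.04·T) = 52.42 μm/a
  sum: 69.64 + 52.42 → r_corr = 122.1 μm/a
Power-law: D(12) = r_corr · 12^0.523
  D(12) = 122.1 × 12^0.523 = 122.1 × 3.668 = 447.7 μm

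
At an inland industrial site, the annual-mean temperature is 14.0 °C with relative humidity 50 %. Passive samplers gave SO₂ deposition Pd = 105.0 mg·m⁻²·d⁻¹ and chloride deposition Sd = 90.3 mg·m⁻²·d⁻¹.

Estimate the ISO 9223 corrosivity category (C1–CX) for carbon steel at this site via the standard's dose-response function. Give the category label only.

C4

carbon steel: f(T) = -0.054·(T−10) [T>10 °C] = -0.2160
  Pd branch = 1.77·Pd^0.52·e^(0.02·RH+f) = 43.6 μm/a
  Sd branch = 0.102·Sd^0.62·e^(0.033·RH+0.04·T) = 15.17 μm/a
  r_corr = 43.6 + 15.17 = 58.77 μm/a
Category bounds: 50…80 μm/a bracket r_corr ⇒ C4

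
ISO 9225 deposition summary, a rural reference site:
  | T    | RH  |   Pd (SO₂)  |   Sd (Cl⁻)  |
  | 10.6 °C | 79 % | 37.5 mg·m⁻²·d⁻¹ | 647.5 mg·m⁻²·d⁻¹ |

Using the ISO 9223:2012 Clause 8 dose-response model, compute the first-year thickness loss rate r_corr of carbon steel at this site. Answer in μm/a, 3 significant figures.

r_corr = 172 μm/a

carbon steel: T>10 °C ⇒ hinge -0.054·(10.6−10) = -0.0324
  SO₂ term: 1.77·37.5^0.52·exp(0.02·79-0.0324) = 54.78
  Sd branch = 0.102·Sd^0.62·e^(0.033·RH+0.04·T) = 116.9 μm/a
  sum: 54.78 + 116.9 → r_corr = 171.7 μm/a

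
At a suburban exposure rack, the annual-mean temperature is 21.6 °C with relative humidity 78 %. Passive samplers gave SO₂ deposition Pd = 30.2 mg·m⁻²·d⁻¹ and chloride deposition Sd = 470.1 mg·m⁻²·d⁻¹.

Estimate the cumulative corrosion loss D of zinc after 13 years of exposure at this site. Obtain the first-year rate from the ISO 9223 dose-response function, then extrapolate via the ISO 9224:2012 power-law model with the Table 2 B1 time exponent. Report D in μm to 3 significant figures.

D(13) = 62.4 μm

zinc: T>10 °C ⇒ hinge -0.071·(21.6−10) = -0.8236
  Pd branch = 0.0129·Pd^0.44·e^(0.046·RH+f) = 0.917 μm/a
  Cl⁻ term: 0.0175·470.1^0.57·exp(0.008·78+0.085·21.6) = 6.832
  sum: 0.917 + 6.832 → r_corr = 7.749 μm/a
Long-term exponent b (ISO 9224 Table 2, B1) = 0.813
  D(13) = 7.749 × 13^0.813 = 7.749 × 8.047 = 62.36 μm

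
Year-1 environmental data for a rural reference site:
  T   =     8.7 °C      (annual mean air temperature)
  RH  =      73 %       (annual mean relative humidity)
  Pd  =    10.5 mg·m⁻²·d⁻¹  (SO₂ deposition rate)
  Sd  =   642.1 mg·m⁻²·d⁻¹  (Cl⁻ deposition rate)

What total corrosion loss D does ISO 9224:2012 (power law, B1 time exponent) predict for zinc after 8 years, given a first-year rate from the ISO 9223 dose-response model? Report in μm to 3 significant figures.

D(8) = 19.6 μm

zinc: T≤10 °C ⇒ hinge +0.038·(8.7−10) = -0.0494
  Pd branch = 0.0129·Pd^0.44·e^(0.046·RH+f) = 0.9927 μm/a
  Sd branch = 0.0175·Sd^0.57·e^(0.008·RH+0.085·T) = 2.619 μm/a
  sum: 0.9927 + 2.619 → r_corr = 3.612 μm/a
Power-law: D(8) = r_corr · 8^0.813
  D(8) = 3.612 × 8^0.813 = 3.612 × 5.423 = 19.59 μm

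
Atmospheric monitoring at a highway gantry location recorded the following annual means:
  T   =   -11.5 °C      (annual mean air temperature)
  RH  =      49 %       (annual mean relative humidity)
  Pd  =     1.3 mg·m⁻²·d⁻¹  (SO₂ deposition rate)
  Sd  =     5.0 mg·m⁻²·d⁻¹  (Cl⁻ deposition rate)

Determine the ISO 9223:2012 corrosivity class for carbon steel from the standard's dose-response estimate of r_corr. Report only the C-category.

C1

carbon steel: f(T) = +0.150·(T−10) [T≤10 °C] = -3.2250
  SO₂ term: 1.77·1.3^0.52·exp(0.02·49-3.2250) = 0.2149
  Sd branch = 0.102·Sd^0.62·e^(0.033·RH+0.04·T) = 0.8799 μm/a
  r_corr = 0.2149 + 0.8799 = 1.095 μm/a
Category bounds: 0…1.3 μm/a bracket r_corr ⇒ C1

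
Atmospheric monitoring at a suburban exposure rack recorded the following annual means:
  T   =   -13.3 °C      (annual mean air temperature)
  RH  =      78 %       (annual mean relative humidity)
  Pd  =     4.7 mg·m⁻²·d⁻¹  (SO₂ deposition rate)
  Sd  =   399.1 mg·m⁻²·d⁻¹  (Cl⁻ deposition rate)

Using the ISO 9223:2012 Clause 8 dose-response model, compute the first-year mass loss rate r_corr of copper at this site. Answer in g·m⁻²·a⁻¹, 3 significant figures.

copper: T≤10 °C ⇒ hinge +0.126·(-13.3−10) = -2.9358
  Pd branch = 0.0053·Pd^0.26·e^(0.059·RH+f) = 0.04194 μm/a
  Sd branch = 0.01025·Sd^0.27·e^(0.036·RH+0.049·T) = 0.4462 μm/a
  sum: 0.04194 + 0.4462 → r_corr = 0.4881 μm/a
Convert to mass loss: 0.4881 μm/a × 8.96 g/cm³ = 4.373 g·m⁻²·a⁻¹

r_corr = 4.37 g·m⁻²·a⁻¹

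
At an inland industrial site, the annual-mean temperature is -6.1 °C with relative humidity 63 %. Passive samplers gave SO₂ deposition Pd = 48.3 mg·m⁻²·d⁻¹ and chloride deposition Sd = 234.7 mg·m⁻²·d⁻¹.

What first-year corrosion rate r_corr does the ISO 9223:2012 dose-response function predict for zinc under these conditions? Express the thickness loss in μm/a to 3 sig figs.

zinc: T≤10 °C ⇒ hinge +0.038·(-6.1−10) = -0.6118
  SO₂ term: 0.0129·48.3^0.44·exp(0.046·63-0.6118) = 0.6989
  Cl⁻ term: 0.0175·234.7^0.57·exp(0.008·63+0.085·-6.1) = 0.3872
  sum: 0.6989 + 0.3872 → r_corr = 1.086 μm/a

r_corr = 1.09 μm/a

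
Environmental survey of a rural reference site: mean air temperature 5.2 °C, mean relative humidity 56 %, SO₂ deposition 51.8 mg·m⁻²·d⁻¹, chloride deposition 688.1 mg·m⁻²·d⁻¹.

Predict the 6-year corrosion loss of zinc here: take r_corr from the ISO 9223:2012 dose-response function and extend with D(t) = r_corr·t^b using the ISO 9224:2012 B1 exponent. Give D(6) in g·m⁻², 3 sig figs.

zinc: T≤10 °C ⇒ hinge +0.038·(5.2−10) = -0.1824
  SO₂ term: 0.0129·51.8^0.44·exp(0.046·56-0.1824) = 0.8025
  Cl⁻ term: 0.0175·688.1^0.57·exp(0.008·56+0.085·5.2) = 1.766
  r_corr = 0.8025 + 1.766 = 2.569 μm/a
ISO 9224: D(t) = r_corr · t^b with b = 0.813 (zinc, B1)
  D(6) = 2.569 × 6^0.813 = 2.569 × 4.292 = 11.02 μm
  Mass loss = 11.02 μm × 7.14 g/cm³ = 78.71 g·m⁻²

D(6) = 78.7 g·m⁻²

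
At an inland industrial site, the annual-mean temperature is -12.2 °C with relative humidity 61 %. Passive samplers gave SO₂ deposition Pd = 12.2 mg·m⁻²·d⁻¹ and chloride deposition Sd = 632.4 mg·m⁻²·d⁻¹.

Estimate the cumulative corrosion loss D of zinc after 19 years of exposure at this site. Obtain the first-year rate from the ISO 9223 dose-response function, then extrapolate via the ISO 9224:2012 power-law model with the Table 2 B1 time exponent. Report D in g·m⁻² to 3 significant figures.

D(19) = 52.8 g·m⁻²

zinc: T≤10 °C ⇒ hinge +0.038·(-12.2−10) = -0.8436
  sulphur-dioxide contribution → 0.276 μm/a
  chloride contribution → 0.3992 μm/a
  ⇒ r_corr(zinc) = 0.6751 μm/a
Long-term exponent b (ISO 9224 Table 2, B1) = 0.813
  D(19) = 0.6751 × 19^0.813 = 0.6751 × 10.96 = 7.396 μm
  Mass loss = 7.396 μm × 7.14 g/cm³ = 52.81 g·m⁻²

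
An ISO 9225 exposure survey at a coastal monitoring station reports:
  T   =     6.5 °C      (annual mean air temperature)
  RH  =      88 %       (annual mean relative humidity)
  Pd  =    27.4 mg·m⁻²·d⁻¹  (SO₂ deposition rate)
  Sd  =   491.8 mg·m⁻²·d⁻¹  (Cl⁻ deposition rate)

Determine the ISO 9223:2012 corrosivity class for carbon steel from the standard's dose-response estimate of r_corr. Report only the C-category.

carbon steel: f(T) = +0.150·(T−10) [T≤10 °C] = -0.5250
  sulphur-dioxide contribution → 34.04 μm/a
  chloride contribution → 112.6 μm/a
  total first-year rate 146.7 μm/a
Category bounds: 80…200 μm/a bracket r_corr ⇒ C5

C5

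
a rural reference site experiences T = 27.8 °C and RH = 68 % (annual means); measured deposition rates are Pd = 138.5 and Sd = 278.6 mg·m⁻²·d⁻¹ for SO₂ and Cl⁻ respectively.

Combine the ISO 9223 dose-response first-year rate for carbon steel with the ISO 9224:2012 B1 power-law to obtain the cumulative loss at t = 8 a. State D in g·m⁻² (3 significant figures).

D(8) = 3.03e+03 g·m⁻²

carbon steel: temperature factor f = -0.054·(17.8) = -0.9612
  sulphur-dioxide contribution → 34.25 μm/a
  chloride contribution → 95.94 μm/a
  total first-year rate 130.2 μm/a
ISO 9224: D(t) = r_corr · t^b with b = 0.523 (carbon steel, B1)
  D(8) = 130.2 × 8^0.523 = 130.2 × 2.967 = 386.3 μm
  Mass loss = 386.3 μm × 7.85 g/cm³ = 3032 g·m⁻²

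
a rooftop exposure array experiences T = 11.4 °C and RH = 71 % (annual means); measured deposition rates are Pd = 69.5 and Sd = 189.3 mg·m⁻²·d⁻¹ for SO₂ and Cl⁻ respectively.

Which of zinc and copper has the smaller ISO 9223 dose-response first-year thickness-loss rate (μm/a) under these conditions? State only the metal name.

copper

zinc: T>10 °C ⇒ hinge -0.071·(11.4−10) = -0.0994
  Pd branch = 0.0129·Pd^0.44·e^(0.046·RH+f) = 1.978 μm/a
  Cl⁻ term: 0.0175·189.3^0.57·exp(0.008·71+0.085·11.4) = 1.616
  sum: 1.978 + 1.616 → r_corr = 3.595 μm/a
copper: f(T) = -0.080·(T−10) [T>10 °C] = -0.1120
  SO₂ term: 0.0053·69.5^0.26·exp(0.059·71-0.1120) = 0.9415
  Sd branch = 0.01025·Sd^0.27·e^(0.036·RH+0.049·T) = 0.9511 μm/a
  sum: 0.9415 + 0.9511 → r_corr = 1.893 μm/a
Ordering by μm/a: zinc (3.59) > copper (1.89)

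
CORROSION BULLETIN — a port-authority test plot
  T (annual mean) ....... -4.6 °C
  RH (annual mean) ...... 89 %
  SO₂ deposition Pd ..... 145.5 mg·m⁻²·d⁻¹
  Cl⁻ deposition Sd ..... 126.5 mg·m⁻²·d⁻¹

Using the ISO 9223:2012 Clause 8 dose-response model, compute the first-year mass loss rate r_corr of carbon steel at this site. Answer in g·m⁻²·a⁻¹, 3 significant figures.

r_corr = 375 g·m⁻²·a⁻¹

carbon steel: T≤10 °C ⇒ hinge +0.150·(-4.6−10) = -2.1900
  Pd branch = 1.77·Pd^0.52·e^(0.02·RH+f) = 15.65 μm/a
  Sd branch = 0.102·Sd^0.62·e^(0.033·RH+0.04·T) = 32.17 μm/a
  r_corr = 15.65 + 32.17 = 47.83 μm/a
Convert to mass loss: 47.83 μm/a × 7.85 g/cm³ = 375.4 g·m⁻²·a⁻¹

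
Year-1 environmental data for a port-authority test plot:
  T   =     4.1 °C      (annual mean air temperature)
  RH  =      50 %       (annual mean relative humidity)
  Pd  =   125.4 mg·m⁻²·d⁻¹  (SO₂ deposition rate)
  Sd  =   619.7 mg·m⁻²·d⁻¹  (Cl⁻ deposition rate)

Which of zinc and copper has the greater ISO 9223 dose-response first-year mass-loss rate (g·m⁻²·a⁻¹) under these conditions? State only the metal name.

zinc

zinc: T≤10 °C ⇒ hinge +0.038·(4.1−10) = -0.2242
  Pd branch = 0.0129·Pd^0.44·e^(0.046·RH+f) = 0.8617 μm/a
  Cl⁻ term: 0.0175·619.7^0.57·exp(0.008·50+0.085·4.1) = 1.444
  sum: 0.8617 + 1.444 → r_corr = 2.306 μm/a
  mass loss = 2.306 μm/a × 7.14 g/cm³ = 16.46 g·m⁻²·a⁻¹
copper: f(T) = +0.126·(T−10) [T≤10 °C] = -0.7434
  Pd branch = 0.0053·Pd^0.26·e^(0.059·RH+f) = 0.1691 μm/a
  Sd branch = 0.01025·Sd^0.27·e^(0.036·RH+0.049·T) = 0.4301 μm/a
  r_corr = 0.1691 + 0.4301 = 0.5992 μm/a
  mass loss = 0.5992 μm/a × 8.96 g/cm³ = 5.369 g·m⁻²·a⁻¹
Ordering by g·m⁻²·a⁻¹: zinc (16.5) > copper (5.37)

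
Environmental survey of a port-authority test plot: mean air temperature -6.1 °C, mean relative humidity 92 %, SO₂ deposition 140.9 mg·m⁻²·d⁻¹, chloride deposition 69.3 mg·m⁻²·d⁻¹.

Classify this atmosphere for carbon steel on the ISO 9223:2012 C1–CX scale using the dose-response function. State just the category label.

carbon steel: f(T) = +0.150·(T−10) [T≤10 °C] = -2.4150
  Pd branch = 1.77·Pd^0.52·e^(0.02·RH+f) = 13.05 μm/a
  Cl⁻ term: 0.102·69.3^0.62·exp(0.033·92+0.04·-6.1) = 23.04
  r_corr = 13.05 + 23.04 = 36.09 μm/a
36.1 μm/a falls in (25, 50] for carbon steel → category C3

C3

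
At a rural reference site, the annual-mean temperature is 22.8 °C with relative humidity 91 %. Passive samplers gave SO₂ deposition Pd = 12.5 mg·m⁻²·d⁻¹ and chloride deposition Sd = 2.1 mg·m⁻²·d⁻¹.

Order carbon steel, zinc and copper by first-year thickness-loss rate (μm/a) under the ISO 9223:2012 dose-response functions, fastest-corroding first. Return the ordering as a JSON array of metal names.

carbon steel: f(T) = -0.054·(T−10) [T>10 °C] = -0.6912
  Pd branch = 1.77·Pd^0.52·e^(0.02·RH+f) = 20.35 μm/a
  Sd branch = 0.102·Sd^0.62·e^(0.033·RH+0.04·T) = 8.103 μm/a
  sum: 20.35 + 8.103 → r_corr = 28.45 μm/a
zinc: f(T) = -0.071·(T−10) [T>10 °C] = -0.9088
  SO₂ term: 0.0129·12.5^0.44·exp(0.046·91-0.9088) = 1.039
  Sd branch = 0.0175·Sd^0.57·e^(0.008·RH+0.085·T) = 0.3842 μm/a
  sum: 1.039 + 0.3842 → r_corr = 1.423 μm/a
copper: T>10 °C ⇒ hinge -0.080·(22.8−10) = -1.0240
  Pd branch = 0.0053·Pd^0.26·e^(0.059·RH+f) = 0.7879 μm/a
  Sd branch = 0.01025·Sd^0.27·e^(0.036·RH+0.049·T) = 1.013 μm/a
  sum: 0.7879 + 1.013 → r_corr = 1.801 μm/a
Ordering by μm/a: carbon steel (28.5) > copper (1.8) > zinc (1.42)

["carbon steel", "copper", "zinc"]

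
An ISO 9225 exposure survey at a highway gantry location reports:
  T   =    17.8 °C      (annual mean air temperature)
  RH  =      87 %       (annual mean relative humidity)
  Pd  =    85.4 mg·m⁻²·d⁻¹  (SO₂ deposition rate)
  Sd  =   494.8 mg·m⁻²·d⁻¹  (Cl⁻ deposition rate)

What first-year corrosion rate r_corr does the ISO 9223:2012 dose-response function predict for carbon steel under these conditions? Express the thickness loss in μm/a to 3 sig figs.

r_corr = 239 μm/a

carbon steel: temperature factor f = -0.054·(7.8) = -0.4212
  Pd branch = 1.77·Pd^0.52·e^(0.02·RH+f) = 66.85 μm/a
  Cl⁻ term: 0.102·494.8^0.62·exp(0.033·87+0.04·17.8) = 171.9
  r_corr = 66.85 + 171.9 = 238.7 μm/a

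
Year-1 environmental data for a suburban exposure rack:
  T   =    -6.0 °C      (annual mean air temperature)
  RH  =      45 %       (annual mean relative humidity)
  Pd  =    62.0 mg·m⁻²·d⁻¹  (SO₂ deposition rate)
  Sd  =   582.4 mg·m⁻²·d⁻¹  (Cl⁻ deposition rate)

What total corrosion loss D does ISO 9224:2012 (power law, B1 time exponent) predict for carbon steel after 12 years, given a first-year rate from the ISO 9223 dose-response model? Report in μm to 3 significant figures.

D(12) = 79.7 μm

carbon steel: temperature factor f = +0.150·(-16.0) = -2.4000
  SO₂ term: 1.77·62.0^0.52·exp(0.02·45-2.4000) = 3.377
  Cl⁻ term: 0.102·582.4^0.62·exp(0.033·45+0.04·-6.0) = 18.35
  sum: 3.377 + 18.35 → r_corr = 21.73 μm/a
Power-law: D(12) = r_corr · 12^0.523
  D(12) = 21.73 × 12^0.523 = 21.73 × 3.668 = 79.71 μm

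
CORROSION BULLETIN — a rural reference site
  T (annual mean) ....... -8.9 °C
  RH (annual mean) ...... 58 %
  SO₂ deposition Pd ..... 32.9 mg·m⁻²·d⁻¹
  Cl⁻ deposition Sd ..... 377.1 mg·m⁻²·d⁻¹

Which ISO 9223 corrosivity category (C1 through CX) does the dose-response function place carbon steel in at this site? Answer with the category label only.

C2

carbon steel: T≤10 °C ⇒ hinge +0.150·(-8.9−10) = -2.8350
  SO₂ term: 1.77·32.9^0.52·exp(0.02·58-2.8350) = 2.039
  Cl⁻ term: 0.102·377.1^0.62·exp(0.033·58+0.04·-8.9) = 19.17
  r_corr = 2.039 + 19.17 = 21.21 μm/a
ISO 9223 Table 2 (carbon steel): 1.3 < 21.2 ≤ 25 μm/a ⇒ C2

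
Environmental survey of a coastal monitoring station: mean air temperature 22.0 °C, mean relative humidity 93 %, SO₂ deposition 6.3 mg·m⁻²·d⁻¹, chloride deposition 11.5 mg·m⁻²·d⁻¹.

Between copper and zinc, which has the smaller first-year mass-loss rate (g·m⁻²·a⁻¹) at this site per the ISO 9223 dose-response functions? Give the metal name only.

copper: T>10 °C ⇒ hinge -0.080·(22.0−10) = -0.9600
  sulphur-dioxide contribution → 0.791 μm/a
  chloride contribution → 1.657 μm/a
  ⇒ r_corr(copper) = 2.448 μm/a
  mass loss = 2.448 μm/a × 8.96 g/cm³ = 21.93 g·m⁻²·a⁻¹
zinc: temperature factor f = -0.071·(12.0) = -0.8520
  sulphur-dioxide contribution → 0.8916 μm/a
  chloride contribution → 0.9614 μm/a
  total first-year rate 1.853 μm/a
  mass loss = 1.853 μm/a × 7.14 g/cm³ = 13.23 g·m⁻²·a⁻¹
Ordering by g·m⁻²·a⁻¹: copper (21.9) > zinc (13.2)

zinc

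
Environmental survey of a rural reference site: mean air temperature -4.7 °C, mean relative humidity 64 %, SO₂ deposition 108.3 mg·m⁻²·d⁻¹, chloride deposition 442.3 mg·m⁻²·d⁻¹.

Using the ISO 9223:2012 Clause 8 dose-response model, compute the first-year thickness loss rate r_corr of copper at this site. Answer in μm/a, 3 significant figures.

r_corr = 0.545 μm/a

copper: T≤10 °C ⇒ hinge +0.126·(-4.7−10) = -1.8522
  SO₂ term: 0.0053·108.3^0.26·exp(0.059·64-1.8522) = 0.1227
  Cl⁻ term: 0.01025·442.3^0.27·exp(0.036·64+0.049·-4.7) = 0.4223
  r_corr = 0.1227 + 0.4223 = 0.545 μm/a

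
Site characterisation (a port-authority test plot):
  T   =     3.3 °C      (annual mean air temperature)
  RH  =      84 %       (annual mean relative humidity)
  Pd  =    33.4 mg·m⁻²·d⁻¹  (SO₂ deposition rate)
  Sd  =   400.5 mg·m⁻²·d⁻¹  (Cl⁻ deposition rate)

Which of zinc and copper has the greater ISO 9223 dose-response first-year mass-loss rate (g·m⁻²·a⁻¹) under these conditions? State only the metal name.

zinc: T≤10 °C ⇒ hinge +0.038·(3.3−10) = -0.2546
  sulphur-dioxide contribution → 2.231 μm/a
  chloride contribution → 1.381 μm/a
  ⇒ r_corr(zinc) = 3.612 μm/a
  mass loss = 3.612 μm/a × 7.14 g/cm³ = 25.79 g·m⁻²·a⁻¹
copper: temperature factor f = +0.126·(-6.7) = -0.8442
  sulphur-dioxide contribution → 0.8057 μm/a
  chloride contribution → 1.25 μm/a
  ⇒ r_corr(copper) = 2.056 μm/a
  mass loss = 2.056 μm/a × 8.96 g/cm³ = 18.42 g·m⁻²·a⁻¹
Ordering by g·m⁻²·a⁻¹: zinc (25.8) > copper (18.4)

zinc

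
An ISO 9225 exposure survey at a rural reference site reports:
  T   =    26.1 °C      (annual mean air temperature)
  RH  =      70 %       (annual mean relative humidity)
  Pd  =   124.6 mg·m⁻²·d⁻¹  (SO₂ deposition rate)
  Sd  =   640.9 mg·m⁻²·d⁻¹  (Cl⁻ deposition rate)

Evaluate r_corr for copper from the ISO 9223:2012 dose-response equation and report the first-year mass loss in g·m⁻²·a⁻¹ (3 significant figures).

r_corr = 26.3 g·m⁻²·a⁻¹

copper: T>10 °C ⇒ hinge -0.080·(26.1−10) = -1.2880
  SO₂ term: 0.0053·124.6^0.26·exp(0.059·70-1.2880) = 0.3187
  Sd branch = 0.01025·Sd^0.27·e^(0.036·RH+0.049·T) = 2.621 μm/a
  sum: 0.3187 + 2.621 → r_corr = 2.939 μm/a
Convert to mass loss: 2.939 μm/a × 8.96 g/cm³ = 26.34 g·m⁻²·a⁻¹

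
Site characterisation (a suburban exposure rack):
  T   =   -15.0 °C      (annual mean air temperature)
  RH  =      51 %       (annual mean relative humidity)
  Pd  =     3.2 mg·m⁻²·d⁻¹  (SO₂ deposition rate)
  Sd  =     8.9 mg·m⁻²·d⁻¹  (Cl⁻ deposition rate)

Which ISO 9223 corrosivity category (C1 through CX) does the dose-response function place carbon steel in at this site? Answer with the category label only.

C2

carbon steel: f(T) = +0.150·(T−10) [T≤10 °C] = -3.7500
  SO₂ term: 1.77·3.2^0.52·exp(0.02·51-3.7500) = 0.2114
  Cl⁻ term: 0.102·8.9^0.62·exp(0.033·51+0.04·-15.0) = 1.168
  r_corr = 0.2114 + 1.168 = 1.38 μm/a
Category bounds: 1.3…25 μm/a bracket r_corr ⇒ C2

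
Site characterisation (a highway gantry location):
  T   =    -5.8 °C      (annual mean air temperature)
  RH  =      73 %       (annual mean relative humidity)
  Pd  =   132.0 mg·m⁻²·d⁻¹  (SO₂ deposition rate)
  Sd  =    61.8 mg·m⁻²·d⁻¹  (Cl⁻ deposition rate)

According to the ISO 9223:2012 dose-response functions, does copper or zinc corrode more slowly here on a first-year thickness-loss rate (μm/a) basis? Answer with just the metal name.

copper

copper: T≤10 °C ⇒ hinge +0.126·(-5.8−10) = -1.9908
  SO₂ term: 0.0053·132.0^0.26·exp(0.059·73-1.9908) = 0.1912
  Cl⁻ term: 0.01025·61.8^0.27·exp(0.036·73+0.049·-5.8) = 0.3252
  sum: 0.1912 + 0.3252 → r_corr = 0.5165 μm/a
zinc: f(T) = +0.038·(T−10) [T≤10 °C] = -0.6004
  Pd branch = 0.0129·Pd^0.44·e^(0.046·RH+f) = 1.743 μm/a
  Cl⁻ term: 0.0175·61.8^0.57·exp(0.008·73+0.085·-5.8) = 0.2011
  r_corr = 1.743 + 0.2011 = 1.944 μm/a
Ordering by μm/a: zinc (1.94) > copper (0.516)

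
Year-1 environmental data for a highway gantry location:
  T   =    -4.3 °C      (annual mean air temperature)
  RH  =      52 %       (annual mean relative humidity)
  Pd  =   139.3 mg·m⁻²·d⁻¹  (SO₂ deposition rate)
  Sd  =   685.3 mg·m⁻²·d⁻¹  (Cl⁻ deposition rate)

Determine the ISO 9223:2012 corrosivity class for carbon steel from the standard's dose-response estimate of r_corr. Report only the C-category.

carbon steel: temperature factor f = +0.150·(-14.3) = -2.1450
  sulphur-dioxide contribution → 7.637 μm/a
  chloride contribution → 27.38 μm/a
  total first-year rate 35.01 μm/a
ISO 9223 Table 2 (carbon steel): 25 < 35 ≤ 50 μm/a ⇒ C3

C3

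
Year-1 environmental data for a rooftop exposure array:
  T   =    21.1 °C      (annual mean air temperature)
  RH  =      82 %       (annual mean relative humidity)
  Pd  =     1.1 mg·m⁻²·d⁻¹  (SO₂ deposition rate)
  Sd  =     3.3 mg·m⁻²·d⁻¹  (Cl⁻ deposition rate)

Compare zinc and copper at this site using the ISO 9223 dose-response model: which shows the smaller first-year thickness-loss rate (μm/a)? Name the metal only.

zinc: f(T) = -0.071·(T−10) [T>10 °C] = -0.7881
  Pd branch = 0.0129·Pd^0.44·e^(0.046·RH+f) = 0.2659 μm/a
  Cl⁻ term: 0.0175·3.3^0.57·exp(0.008·82+0.085·21.1) = 0.4003
  r_corr = 0.2659 + 0.4003 = 0.6662 μm/a
copper: f(T) = -0.080·(T−10) [T>10 °C] = -0.8880
  SO₂ term: 0.0053·1.1^0.26·exp(0.059·82-0.8880) = 0.2822
  Sd branch = 0.01025·Sd^0.27·e^(0.036·RH+0.049·T) = 0.7617 μm/a
  r_corr = 0.2822 + 0.7617 = 1.044 μm/a
Ordering by μm/a: copper (1.04) > zinc (0.666)

zinc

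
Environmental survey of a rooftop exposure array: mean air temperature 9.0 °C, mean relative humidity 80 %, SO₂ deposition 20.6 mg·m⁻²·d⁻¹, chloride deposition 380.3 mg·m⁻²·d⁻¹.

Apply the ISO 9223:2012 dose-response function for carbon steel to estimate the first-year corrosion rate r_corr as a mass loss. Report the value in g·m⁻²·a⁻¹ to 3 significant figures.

carbon steel: f(T) = +0.150·(T−10) [T≤10 °C] = -0.1500
  SO₂ term: 1.77·20.6^0.52·exp(0.02·80-0.1500) = 36.38
  Cl⁻ term: 0.102·380.3^0.62·exp(0.033·80+0.04·9.0) = 81.5
  r_corr = 36.38 + 81.5 = 117.9 μm/a
Convert to mass loss: 117.9 μm/a × 7.85 g/cm³ = 925.4 g·m⁻²·a⁻¹

r_corr = 925 g·m⁻²·a⁻¹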